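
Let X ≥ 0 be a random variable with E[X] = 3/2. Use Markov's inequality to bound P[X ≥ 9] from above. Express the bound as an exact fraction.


μ = E[X] = 3/2, a = 9.
Markov: P[X ≥ 9] ≤ μ/a = (3/2)/9 = 1/6.
Numerically: ≈ 0.166667.
(Since a = 9 > μ = 1.500000, the bound 1/6 is < 1 and informative.)

P[X ≥ 9] ≤ 1/6 ≈ 0.166667.


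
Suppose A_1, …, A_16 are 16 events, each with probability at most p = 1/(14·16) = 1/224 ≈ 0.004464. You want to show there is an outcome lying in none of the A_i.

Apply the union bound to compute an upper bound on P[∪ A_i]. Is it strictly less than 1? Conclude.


Union bound: P[∪_{i=1}^{16} A_i] ≤ Σ_i P[A_i] ≤ 16·p = 16·(1/224) = 1/14.
Numerically: 1/14 ≈ 0.071429.
Is 1/14 < 1? YES.
Since P[∪ A_i] ≤ 1/14 < 1, the complement has P[∩ A_i^c] ≥ 1 − 1/14 = 13/14 > 0, so some outcome avoids every A_i.

16·p = 1/14 ≈ 0.071429; existence CERTIFIED by the union bound.


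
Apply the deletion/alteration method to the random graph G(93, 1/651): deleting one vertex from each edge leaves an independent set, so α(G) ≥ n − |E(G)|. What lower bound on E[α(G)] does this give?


E[|E(G)|] = C(93, 2)·p = 4278 · (1/651) = 46/7.
E[α(G)] ≥ n − E[|E(G)|] = 93 − 46/7 = 605/7.
Numerically: ≈ 86.429.
(This is only a lower bound; the true E[α(G)] may be larger.)

E[α(G)] ≥ 605/7 ≈ 86.429.


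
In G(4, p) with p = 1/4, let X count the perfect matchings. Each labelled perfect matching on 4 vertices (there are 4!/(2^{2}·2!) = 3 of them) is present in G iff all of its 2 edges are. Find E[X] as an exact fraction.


K_4 has 4!/(2^{2}·2!) = 3 labelled perfect matchings.
For each such perfect matching H, let X_H = 1 if all 2 edges of H are present in G. Then P[X_H = 1] = p^{2} = (1/4)^{2} = 1/16.
By linearity: E[X] = Σ_H E[X_H] = 3 · p^{2} = 3 · 1/16 = 3/16.
Numerically: E[X] ≈ 0.1875.

E[X] = 3 · (1/4)^{2} = 3/16 ≈ 0.1875.


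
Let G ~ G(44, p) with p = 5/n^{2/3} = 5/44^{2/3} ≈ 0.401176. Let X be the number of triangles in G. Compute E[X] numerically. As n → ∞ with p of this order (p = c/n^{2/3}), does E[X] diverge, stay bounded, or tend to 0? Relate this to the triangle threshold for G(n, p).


Number of potential triangles: C(44, 3) = 13244.
Each occurs with probability p³ ≈ (0.401176)³ ≈ 6.45661157e-02.
By linearity: E[X] = C(44, 3)·p³ ≈ 13244 · 6.45661157e-02 ≈ 855.113636.
Since α = 2/3 < 1, p = c/n^{2/3} ≫ 1/n is above the triangle threshold p ~ 1/n. Asymptotically E[X] ~ (c³/6)·n^{3(1−α)} = (5³/6)·n^{1} → ∞; triangles are abundant w.h.p.

E[X] ≈ 855.113636; in regime p = Θ(1/n^{2/3}) E[X] diverges (above the triangle threshold p ~ 1/n).


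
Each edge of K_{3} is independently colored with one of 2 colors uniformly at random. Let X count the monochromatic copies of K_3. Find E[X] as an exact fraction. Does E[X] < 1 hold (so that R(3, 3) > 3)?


E[X] = C(3, 3) · 2^{1 − 3} = 1 · 2^{−2} = 1/4.
As a reduced fraction: E[X] = 1/4 ≈ 0.250.
Is E[X] < 1? YES.
Since E[X] < 1, there exists a 2-coloring of K_{3} with no monochromatic K_3; hence R(3, 3) > 3.

E[X] = 1/4 ≈ 0.250; E[X] < 1, so R(3, 3) > 3.


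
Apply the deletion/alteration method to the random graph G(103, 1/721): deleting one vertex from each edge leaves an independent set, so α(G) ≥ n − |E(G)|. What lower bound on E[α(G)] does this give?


E[|E(G)|] = C(103, 2)·p = 5253 · (1/721) = 51/7.
E[α(G)] ≥ n − E[|E(G)|] = 103 − 51/7 = 670/7.
Numerically: ≈ 95.7143.
(This is only a lower bound; the true E[α(G)] may be larger.)

E[α(G)] ≥ 670/7 ≈ 95.7143.


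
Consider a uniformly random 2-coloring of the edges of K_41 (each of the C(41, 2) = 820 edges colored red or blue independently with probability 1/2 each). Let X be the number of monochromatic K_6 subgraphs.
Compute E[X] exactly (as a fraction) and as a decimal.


Let X = Σ_S X_S over the C(41, 6) = 4496388 subsets S of size 6, where X_S = 1 if the K_6 on S is monochromatic.
For a fixed S, the K_6 on S has C(6, 2) = 15 edges. P[all 15 edges red] = (1/2)^15, and likewise for blue, so P[monochromatic] = 2·(1/2)^15 = 2^{1 − 15} = 1/16384.
By linearity: E[X] = C(41, 6) · 2^{1 − 15} = 4496388 · 1/16384 = 1124097/4096.
Numerically: E[X] ≈ 274.43774.

E[X] = C(41,6)·2^(1−C(6,2)) = 1124097/4096 ≈ 274.43774.


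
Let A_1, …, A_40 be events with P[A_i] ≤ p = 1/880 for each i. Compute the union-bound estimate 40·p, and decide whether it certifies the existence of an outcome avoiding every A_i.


Union bound: P[∪_{i=1}^{40} A_i] ≤ Σ_i P[A_i] ≤ 40·p = 40·(1/880) = 1/22.
Numerically: 1/22 ≈ 0.0455.
Is 1/22 < 1? YES.
Since P[∪ A_i] ≤ 1/22 < 1, the complement has P[∩ A_i^c] ≥ 1 − 1/22 = 21/22 > 0, so some outcome avoids every A_i.

40·p = 1/22 ≈ 0.0455; existence CERTIFIED by the union bound.


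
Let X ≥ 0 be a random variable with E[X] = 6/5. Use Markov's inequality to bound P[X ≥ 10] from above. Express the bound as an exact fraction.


μ = E[X] = 6/5, a = 10.
Markov: P[X ≥ 10] ≤ μ/a = (6/5)/10 = 3/25.
Numerically: ≈ 0.120.
(Since a = 10 > μ = 1.200, the bound 3/25 is < 1 and informative.)

P[X ≥ 10] ≤ 3/25 ≈ 0.120.


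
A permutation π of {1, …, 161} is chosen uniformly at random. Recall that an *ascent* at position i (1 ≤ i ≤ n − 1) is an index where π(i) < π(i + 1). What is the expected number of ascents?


Write X = Σ X_I over i = 1, …, 160, with X_I the indicator of one ascent.
There are 160 indicators.
For each fixed i, the pair (π(i), π(i+1)) is a uniformly random ordered pair of distinct values from {1, …, 161}; by symmetry P[π(i) < π(i+1)] = 1/2.
By linearity: E[X] = 160 · (1/2) = (161 − 1) · (1/2) = 80 ≈ 80.000.

E[X] = 80 = 80.000.


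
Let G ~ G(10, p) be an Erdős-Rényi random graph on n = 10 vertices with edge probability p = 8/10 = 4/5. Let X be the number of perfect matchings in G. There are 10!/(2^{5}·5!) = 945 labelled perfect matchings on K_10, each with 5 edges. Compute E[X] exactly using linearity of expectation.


K_10 has 10!/(2^{5}·5!) = 945 labelled perfect matchings.
For each such perfect matching H, let X_H = 1 if all 5 edges of H are present in G. Then P[X_H = 1] = p^{5} = (4/5)^{5} = 1024/3125.
Summing the indicators: E[X] = Σ_H E[X_H] = 945 · p^{5} = 945 · 1024/3125 = 193536/625.
Numerically: E[X] ≈ 309.66.

E[X] = 945 · (4/5)^{5} = 193536/625 ≈ 309.66.


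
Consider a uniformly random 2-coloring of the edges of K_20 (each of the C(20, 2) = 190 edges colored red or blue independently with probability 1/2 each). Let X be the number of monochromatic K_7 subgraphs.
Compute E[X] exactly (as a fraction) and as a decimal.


Let X = Σ_S X_S over the C(20, 7) = 77520 subsets S of size 7, where X_S = 1 if the K_7 on S is monochromatic.
For a fixed S, the K_7 on S has C(7, 2) = 21 edges. P[all 21 edges red] = (1/2)^21, and likewise for blue, so P[monochromatic] = 2·(1/2)^21 = 2^{1 − 21} = 1/1048576.
Summing: E[X] = C(20, 7) · 2^{1 − 21} = 77520 · 1/1048576 = 4845/65536.
Numerically: E[X] ≈ 0.07393.

E[X] = C(20,7)·2^(1−C(7,2)) = 4845/65536 ≈ 0.07393.


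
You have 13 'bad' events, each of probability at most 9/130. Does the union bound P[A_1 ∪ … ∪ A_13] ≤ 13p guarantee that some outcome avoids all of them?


Union bound: P[∪_{i=1}^{13} A_i] ≤ Σ_i P[A_i] ≤ 13·p = 13·(9/130) = 9/10.
Numerically: 9/10 ≈ 0.90000.
Is 9/10 < 1? YES.
Since P[∪ A_i] ≤ 9/10 < 1, the complement has P[∩ A_i^c] ≥ 1 − 9/10 = 1/10 > 0, so some outcome avoids every A_i.

13·p = 9/10 ≈ 0.90000; existence CERTIFIED by the union bound.


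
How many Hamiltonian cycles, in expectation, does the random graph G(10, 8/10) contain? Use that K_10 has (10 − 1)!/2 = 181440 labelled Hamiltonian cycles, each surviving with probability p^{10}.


K_10 has (10 − 1)!/2 = 181440 labelled Hamiltonian cycles.
For each such Hamiltonian cycle H, let X_H = 1 if all 10 edges of H are present in G. Then P[X_H = 1] = p^{10} = (4/5)^{10} = 1048576/9765625.
Summing the indicators: E[X] = Σ_H E[X_H] = 181440 · p^{10} = 181440 · 1048576/9765625 = 38050725888/1953125.
Numerically: E[X] ≈ 1.95e+04.

E[X] = 181440 · (4/5)^{10} = 38050725888/1953125 ≈ 1.95e+04.


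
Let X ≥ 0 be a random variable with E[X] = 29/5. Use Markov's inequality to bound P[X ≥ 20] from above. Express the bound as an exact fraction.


μ = E[X] = 29/5, a = 20.
Markov: P[X ≥ 20] ≤ μ/a = (29/5)/20 = 29/100.
Numerically: ≈ 0.29000.
(Since a = 20 > μ = 5.80000, the bound 29/100 is < 1 and informative.)

P[X ≥ 20] ≤ 29/100 ≈ 0.29000.


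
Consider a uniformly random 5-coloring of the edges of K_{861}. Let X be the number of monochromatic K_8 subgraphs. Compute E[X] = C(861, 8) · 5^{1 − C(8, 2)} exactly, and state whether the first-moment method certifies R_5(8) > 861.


E[X] = C(861, 8) · 5^{1 − 28} = 7250034996615275865 · 5^{−27} = 7250034996615275865/7450580596923828125.
As a reduced fraction: E[X] = 1450006999323055173/1490116119384765625 ≈ 0.973083.
Is E[X] < 1? YES.
Since E[X] < 1, there exists a 5-coloring of K_{861} with no monochromatic K_8; hence R_5(8) > 861.

E[X] = 1450006999323055173/1490116119384765625 ≈ 0.973083; E[X] < 1, so R_5(8) > 861.


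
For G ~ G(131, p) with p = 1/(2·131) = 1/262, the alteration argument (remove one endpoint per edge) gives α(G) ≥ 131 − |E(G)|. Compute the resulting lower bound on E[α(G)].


E[|E(G)|] = C(131, 2)·p = 8515 · (1/262) = 65/2.
E[α(G)] ≥ n − E[|E(G)|] = 131 − 65/2 = 197/2.
Numerically: ≈ 98.5000.
(This is only a lower bound; the true E[α(G)] may be larger.)

E[α(G)] ≥ 197/2 ≈ 98.5000.


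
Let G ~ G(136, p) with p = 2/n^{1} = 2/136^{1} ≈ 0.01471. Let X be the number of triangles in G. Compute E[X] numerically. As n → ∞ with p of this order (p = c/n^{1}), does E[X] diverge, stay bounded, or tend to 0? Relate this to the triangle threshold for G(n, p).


Number of potential triangles: C(136, 3) = 410040.
Each occurs with probability p³ ≈ (0.01471)³ ≈ 3.180338e-06.
By linearity: E[X] = C(136, 3)·p³ ≈ 410040 · 3.180338e-06 ≈ 1.3041.
Here α = 1, so p = 2/n is exactly at the triangle threshold p ~ 1/n. Asymptotically E[X] → c³/6 = 2³/6 = 4/3 ≈ 1.3333, a bounded constant. In this regime the triangle count is asymptotically Poisson(c³/6).

E[X] ≈ 1.3041; in regime p = Θ(1/n^{1}) E[X] stays bounded (at the triangle threshold p ~ 1/n).


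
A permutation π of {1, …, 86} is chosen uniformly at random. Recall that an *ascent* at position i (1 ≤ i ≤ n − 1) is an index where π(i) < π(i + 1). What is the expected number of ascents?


Write X = Σ X_I over i = 1, …, 85, with X_I the indicator of one ascent.
There are 85 indicators.
For each fixed i, the pair (π(i), π(i+1)) is a uniformly random ordered pair of distinct values from {1, …, 86}; by symmetry P[π(i) < π(i+1)] = 1/2.
By linearity: E[X] = 85 · (1/2) = (86 − 1) · (1/2) = 85/2 ≈ 42.500000.

E[X] = 85/2 = 42.500000.


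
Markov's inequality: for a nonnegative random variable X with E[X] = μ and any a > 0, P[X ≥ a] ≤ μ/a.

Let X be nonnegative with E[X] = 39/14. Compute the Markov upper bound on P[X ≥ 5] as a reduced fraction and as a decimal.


μ = E[X] = 39/14, a = 5.
Markov: P[X ≥ 5] ≤ μ/a = (39/14)/5 = 39/70.
Numerically: ≈ 0.557143.
(Since a = 5 > μ = 2.785714, the bound 39/70 is < 1 and informative.)

P[X ≥ 5] ≤ 39/70 ≈ 0.557143.


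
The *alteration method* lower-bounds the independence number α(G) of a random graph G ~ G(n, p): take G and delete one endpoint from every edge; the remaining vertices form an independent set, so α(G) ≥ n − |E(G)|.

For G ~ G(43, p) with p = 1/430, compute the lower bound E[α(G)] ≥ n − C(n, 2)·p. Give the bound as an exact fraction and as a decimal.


E[|E(G)|] = C(43, 2)·p = 903 · (1/430) = 21/10.
E[α(G)] ≥ n − E[|E(G)|] = 43 − 21/10 = 409/10.
Numerically: ≈ 40.90000.
(This is only a lower bound; the true E[α(G)] may be larger.)

E[α(G)] ≥ 409/10 ≈ 40.90000.


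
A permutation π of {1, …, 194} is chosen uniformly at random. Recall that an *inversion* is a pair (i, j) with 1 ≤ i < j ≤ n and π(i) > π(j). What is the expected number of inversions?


Write X = Σ X_I over the C(194, 2) = 18721 pairs i < j, with X_I the indicator of one inversion.
There are 18721 indicators.
For each fixed pair i < j, the values π(i) and π(j) are two distinct elements of {1, …, 194} in uniformly random order; by symmetry P[π(i) > π(j)] = 1/2.
By linearity: E[X] = 18721 · (1/2) = C(194, 2) · (1/2) = 18721/2 = 18721/2 ≈ 9360.500000.

E[X] = 18721/2 = 9360.500000.


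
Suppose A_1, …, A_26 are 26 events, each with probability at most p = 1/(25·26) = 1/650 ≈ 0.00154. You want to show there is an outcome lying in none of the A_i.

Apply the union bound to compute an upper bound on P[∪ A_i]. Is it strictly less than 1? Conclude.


Union bound: P[∪_{i=1}^{26} A_i] ≤ Σ_i P[A_i] ≤ 26·p = 26·(1/650) = 1/25.
Numerically: 1/25 ≈ 0.04000.
Is 1/25 < 1? YES.
Since P[∪ A_i] ≤ 1/25 < 1, the complement has P[∩ A_i^c] ≥ 1 − 1/25 = 24/25 > 0, so some outcome avoids every A_i.

26·p = 1/25 ≈ 0.04000; existence CERTIFIED by the union bound.


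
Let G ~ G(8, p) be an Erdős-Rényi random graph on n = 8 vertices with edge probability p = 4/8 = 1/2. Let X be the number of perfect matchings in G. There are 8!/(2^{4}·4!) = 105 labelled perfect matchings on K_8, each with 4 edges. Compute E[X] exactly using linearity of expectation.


K_8 has 8!/(2^{4}·4!) = 105 labelled perfect matchings.
For each such perfect matching H, let X_H = 1 if all 4 edges of H are present in G. Then P[X_H = 1] = p^{4} = (1/2)^{4} = 1/16.
Summing the indicators: E[X] = Σ_H E[X_H] = 105 · p^{4} = 105 · 1/16 = 105/16.
Numerically: E[X] ≈ 6.5625.

E[X] = 105 · (1/2)^{4} = 105/16 ≈ 6.5625.


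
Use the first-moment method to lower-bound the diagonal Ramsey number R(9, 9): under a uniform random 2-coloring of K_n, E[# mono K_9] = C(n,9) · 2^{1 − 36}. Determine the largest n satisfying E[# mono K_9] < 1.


We need C(n, 9) · 2^{1 − 36} < 1, i.e. C(n, 9) < 2^{36 − 1} = 34359738368.
Check values of n near the boundary:
  n = 60: C(60, 9) = 14783142660; 14783142660 < 34359738368? YES
  n = 61: C(61, 9) = 17341763505; 17341763505 < 34359738368? YES
  n = 62: C(62, 9) = 20286591270; 20286591270 < 34359738368? YES
  n = 63: C(63, 9) = 23667689815; 23667689815 < 34359738368? YES
  n = 64: C(64, 9) = 27540584512; 27540584512 < 34359738368? YES
  n = 65: C(65, 9) = 31966749880; 31966749880 < 34359738368? YES
  n = 66: C(66, 9) = 37014131440; 37014131440 < 34359738368? NO
  n = 67: C(67, 9) = 42757703560; 42757703560 < 34359738368? NO
The largest n with C(n, 9) < 34359738368 is n = 65 (where E[X] = 3995843735/4294967296 ≈ 0.93035). Hence R(9, 9) > 65, i.e. R(9, 9) ≥ 66.

Largest n = 65; hence R(9, 9) > 65.


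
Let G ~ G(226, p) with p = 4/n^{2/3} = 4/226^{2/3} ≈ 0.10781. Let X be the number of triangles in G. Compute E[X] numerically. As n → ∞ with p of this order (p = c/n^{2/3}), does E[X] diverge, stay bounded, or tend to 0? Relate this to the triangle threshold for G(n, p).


Number of potential triangles: C(226, 3) = 1898400.
Each occurs with probability p³ ≈ (0.10781)³ ≈ 1.2530347e-03.
By linearity: E[X] = C(226, 3)·p³ ≈ 1898400 · 1.2530347e-03 ≈ 2378.76106.
Since α = 2/3 < 1, p = c/n^{2/3} ≫ 1/n is above the triangle threshold p ~ 1/n. Asymptotically E[X] ~ (c³/6)·n^{3(1−α)} = (4³/6)·n^{1} → ∞; triangles are abundant w.h.p.

E[X] ≈ 2378.76106; in regime p = Θ(1/n^{2/3}) E[X] diverges (above the triangle threshold p ~ 1/n).


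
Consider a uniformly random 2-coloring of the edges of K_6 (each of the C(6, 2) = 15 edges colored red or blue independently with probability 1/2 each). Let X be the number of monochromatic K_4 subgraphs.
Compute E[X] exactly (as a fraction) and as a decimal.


Let X = Σ_S X_S over the C(6, 4) = 15 subsets S of size 4, where X_S = 1 if the K_4 on S is monochromatic.
For a fixed S, the K_4 on S has C(4, 2) = 6 edges. P[all 6 edges red] = (1/2)^6, and likewise for blue, so P[monochromatic] = 2·(1/2)^6 = 2^{1 − 6} = 1/32.
Summing: E[X] = C(6, 4) · 2^{1 − 6} = 15 · 1/32 = 15/32.
Numerically: E[X] ≈ 0.468750.

E[X] = C(6,4)·2^(1−C(4,2)) = 15/32 ≈ 0.468750.


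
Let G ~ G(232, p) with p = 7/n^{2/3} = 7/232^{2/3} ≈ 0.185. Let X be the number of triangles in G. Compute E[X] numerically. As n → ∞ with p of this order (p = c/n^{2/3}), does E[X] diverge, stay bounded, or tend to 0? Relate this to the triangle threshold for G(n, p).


Number of potential triangles: C(232, 3) = 2054360.
Each occurs with probability p³ ≈ (0.185)³ ≈ 6.37262e-03.
By linearity: E[X] = C(232, 3)·p³ ≈ 2054360 · 6.37262e-03 ≈ 13091.659.
Since α = 2/3 < 1, p = c/n^{2/3} ≫ 1/n is above the triangle threshold p ~ 1/n. Asymptotically E[X] ~ (c³/6)·n^{3(1−α)} = (7³/6)·n^{1} → ∞; triangles are abundant w.h.p.

E[X] ≈ 13091.659; in regime p = Θ(1/n^{2/3}) E[X] diverges (above the triangle threshold p ~ 1/n).


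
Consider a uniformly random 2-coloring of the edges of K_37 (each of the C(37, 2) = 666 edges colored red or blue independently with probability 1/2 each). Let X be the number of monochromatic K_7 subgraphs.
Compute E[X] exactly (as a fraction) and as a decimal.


Let X = Σ_S X_S over the C(37, 7) = 10295472 subsets S of size 7, where X_S = 1 if the K_7 on S is monochromatic.
For a fixed S, the K_7 on S has C(7, 2) = 21 edges. P[all 21 edges red] = (1/2)^21, and likewise for blue, so P[monochromatic] = 2·(1/2)^21 = 2^{1 − 21} = 1/1048576.
By linearity: E[X] = C(37, 7) · 2^{1 − 21} = 10295472 · 1/1048576 = 643467/65536.
Numerically: E[X] ≈ 9.8185.

E[X] = C(37,7)·2^(1−C(7,2)) = 643467/65536 ≈ 9.8185.


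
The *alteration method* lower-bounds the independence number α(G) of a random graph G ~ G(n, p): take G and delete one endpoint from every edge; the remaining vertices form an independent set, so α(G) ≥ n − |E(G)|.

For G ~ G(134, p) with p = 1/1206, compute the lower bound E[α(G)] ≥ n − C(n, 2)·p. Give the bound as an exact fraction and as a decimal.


E[|E(G)|] = C(134, 2)·p = 8911 · (1/1206) = 133/18.
E[α(G)] ≥ n − E[|E(G)|] = 134 − 133/18 = 2279/18.
Numerically: ≈ 126.611.
(This is only a lower bound; the true E[α(G)] may be larger.)

E[α(G)] ≥ 2279/18 ≈ 126.611.


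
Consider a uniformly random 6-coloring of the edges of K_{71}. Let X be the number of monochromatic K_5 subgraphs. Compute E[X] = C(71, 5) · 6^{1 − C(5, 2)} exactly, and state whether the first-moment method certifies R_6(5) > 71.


E[X] = C(71, 5) · 6^{1 − 10} = 13019909 · 6^{−9} = 13019909/10077696.
As a reduced fraction: E[X] = 13019909/10077696 ≈ 1.292.
Is E[X] < 1? NO.
Since E[X] ≥ 1, the first-moment bound is inconclusive at n = 71; it does NOT by itself certify R_6(5) > 71.

E[X] = 13019909/10077696 ≈ 1.292; E[X] ≥ 1; first-moment method inconclusive here.


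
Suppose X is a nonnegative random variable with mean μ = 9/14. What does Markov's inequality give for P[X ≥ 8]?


μ = E[X] = 9/14, a = 8.
Markov: P[X ≥ 8] ≤ μ/a = (9/14)/8 = 9/112.
Numerically: ≈ 0.08036.
(Since a = 8 > μ = 0.64286, the bound 9/112 is < 1 and informative.)

P[X ≥ 8] ≤ 9/112 ≈ 0.08036.


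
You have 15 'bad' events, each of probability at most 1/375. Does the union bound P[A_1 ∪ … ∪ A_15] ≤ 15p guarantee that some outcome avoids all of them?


Union bound: P[∪_{i=1}^{15} A_i] ≤ Σ_i P[A_i] ≤ 15·p = 15·(1/375) = 1/25.
Numerically: 1/25 ≈ 0.04000.
Is 1/25 < 1? YES.
Since P[∪ A_i] ≤ 1/25 < 1, the complement has P[∩ A_i^c] ≥ 1 − 1/25 = 24/25 > 0, so some outcome avoids every A_i.

15·p = 1/25 ≈ 0.04000; existence CERTIFIED by the union bound.


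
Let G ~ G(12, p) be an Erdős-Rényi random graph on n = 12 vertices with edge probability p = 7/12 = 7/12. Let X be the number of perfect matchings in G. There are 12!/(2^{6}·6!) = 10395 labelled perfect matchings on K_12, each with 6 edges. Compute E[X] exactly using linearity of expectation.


K_12 has 12!/(2^{6}·6!) = 10395 labelled perfect matchings.
For each such perfect matching H, let X_H = 1 if all 6 edges of H are present in G. Then P[X_H = 1] = p^{6} = (7/12)^{6} = 117649/2985984.
By linearity of expectation: E[X] = Σ_H E[X_H] = 10395 · p^{6} = 10395 · 117649/2985984 = 45294865/110592.
Numerically: E[X] ≈ 409.6.

E[X] = 10395 · (7/12)^{6} = 45294865/110592 ≈ 409.6.


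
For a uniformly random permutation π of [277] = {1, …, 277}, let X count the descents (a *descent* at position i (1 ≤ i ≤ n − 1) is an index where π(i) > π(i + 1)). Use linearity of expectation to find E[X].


Write X = Σ X_I over i = 1, …, 276, with X_I the indicator of one descent.
There are 276 indicators.
For each fixed i, the pair (π(i), π(i+1)) is a uniformly random ordered pair of distinct values from {1, …, 277}; by symmetry P[π(i) > π(i+1)] = 1/2.
By linearity: E[X] = 276 · (1/2) = (277 − 1) · (1/2) = 138 ≈ 138.0000.

E[X] = 138 = 138.0000.


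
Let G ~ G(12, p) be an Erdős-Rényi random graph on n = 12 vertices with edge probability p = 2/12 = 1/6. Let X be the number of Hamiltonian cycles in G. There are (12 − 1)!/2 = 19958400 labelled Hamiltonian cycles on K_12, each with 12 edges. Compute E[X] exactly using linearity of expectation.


K_12 has (12 − 1)!/2 = 19958400 labelled Hamiltonian cycles.
For each such Hamiltonian cycle H, let X_H = 1 if all 12 edges of H are present in G. Then P[X_H = 1] = p^{12} = (1/6)^{12} = 1/2176782336.
By linearity of expectation: E[X] = Σ_H E[X_H] = 19958400 · p^{12} = 19958400 · 1/2176782336 = 1925/209952.
Numerically: E[X] ≈ 0.00916876.

E[X] = 19958400 · (1/6)^{12} = 1925/209952 ≈ 0.00916876.


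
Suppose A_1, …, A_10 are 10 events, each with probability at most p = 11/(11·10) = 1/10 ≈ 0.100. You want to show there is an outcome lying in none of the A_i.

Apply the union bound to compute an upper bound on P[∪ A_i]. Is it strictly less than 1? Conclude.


Union bound: P[∪_{i=1}^{10} A_i] ≤ Σ_i P[A_i] ≤ 10·p = 10·(1/10) = 1.
Numerically: 1 ≈ 1.000.
Is 1 < 1? NO.
Since the bound 1 is ≥ 1, the union bound is uninformative here; it does NOT by itself certify existence.

10·p = 1 ≈ 1.000; existence NOT certified by the union bound.


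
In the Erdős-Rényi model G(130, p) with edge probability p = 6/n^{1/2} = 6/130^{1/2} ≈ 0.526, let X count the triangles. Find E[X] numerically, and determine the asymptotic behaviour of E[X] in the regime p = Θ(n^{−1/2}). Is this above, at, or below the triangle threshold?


Number of potential triangles: C(130, 3) = 357760.
Each occurs with probability p³ ≈ (0.526)³ ≈ 1.45727e-01.
By linearity: E[X] = C(130, 3)·p³ ≈ 357760 · 1.45727e-01 ≈ 52135.135.
Since α = 1/2 < 1, p = c/n^{1/2} ≫ 1/n is above the triangle threshold p ~ 1/n. Asymptotically E[X] ~ (c³/6)·n^{3(1−α)} = (6³/6)·n^{1.5} → ∞; triangles are abundant w.h.p.

E[X] ≈ 52135.135; in regime p = Θ(1/n^{1/2}) E[X] diverges (above the triangle threshold p ~ 1/n).


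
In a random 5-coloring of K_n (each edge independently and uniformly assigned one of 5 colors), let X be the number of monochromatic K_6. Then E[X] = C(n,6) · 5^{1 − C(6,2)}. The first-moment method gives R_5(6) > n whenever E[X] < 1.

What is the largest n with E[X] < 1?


We need C(n, 6) · 5^{1 − 15} < 1, i.e. C(n, 6) < 5^{15 − 1} = 6103515625.
Check values of n near the boundary:
  n = 126: C(126, 6) = 4925156775; 4925156775 < 6103515625? YES
  n = 127: C(127, 6) = 5169379425; 5169379425 < 6103515625? YES
  n = 128: C(128, 6) = 5423611200; 5423611200 < 6103515625? YES
  n = 129: C(129, 6) = 5688177600; 5688177600 < 6103515625? YES
  n = 130: C(130, 6) = 5963412000; 5963412000 < 6103515625? YES
  n = 131: C(131, 6) = 6249655776; 6249655776 < 6103515625? NO
  n = 132: C(132, 6) = 6547258432; 6547258432 < 6103515625? NO
The largest n with C(n, 6) < 6103515625 is n = 130 (where E[X] = 47707296/48828125 ≈ 0.97705). Hence R_5(6) > 130, i.e. R_5(6) ≥ 131.

Largest n = 130; hence R_5(6) > 130.


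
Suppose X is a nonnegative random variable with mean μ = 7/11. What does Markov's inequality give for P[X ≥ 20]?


μ = E[X] = 7/11, a = 20.
Markov: P[X ≥ 20] ≤ μ/a = (7/11)/20 = 7/220.
Numerically: ≈ 0.031818.
(Since a = 20 > μ = 0.636364, the bound 7/220 is < 1 and informative.)

P[X ≥ 20] ≤ 7/220 ≈ 0.031818.


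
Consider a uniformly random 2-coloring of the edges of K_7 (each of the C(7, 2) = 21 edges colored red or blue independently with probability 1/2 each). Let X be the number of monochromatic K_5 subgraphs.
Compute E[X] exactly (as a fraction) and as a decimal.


Let X = Σ_S X_S over the C(7, 5) = 21 subsets S of size 5, where X_S = 1 if the K_5 on S is monochromatic.
For a fixed S, the K_5 on S has C(5, 2) = 10 edges. P[all 10 edges red] = (1/2)^10, and likewise for blue, so P[monochromatic] = 2·(1/2)^10 = 2^{1 − 10} = 1/512.
By linearity of expectation: E[X] = C(7, 5) · 2^{1 − 10} = 21 · 1/512 = 21/512.
Numerically: E[X] ≈ 0.041.

E[X] = C(7,5)·2^(1−C(5,2)) = 21/512 ≈ 0.041.


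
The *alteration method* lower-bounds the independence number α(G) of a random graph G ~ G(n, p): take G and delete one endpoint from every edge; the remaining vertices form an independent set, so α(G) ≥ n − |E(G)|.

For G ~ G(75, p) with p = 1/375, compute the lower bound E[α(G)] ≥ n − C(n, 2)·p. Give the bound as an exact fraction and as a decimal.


E[|E(G)|] = C(75, 2)·p = 2775 · (1/375) = 37/5.
E[α(G)] ≥ n − E[|E(G)|] = 75 − 37/5 = 338/5.
Numerically: ≈ 67.600000.
(This is only a lower bound; the true E[α(G)] may be larger.)

E[α(G)] ≥ 338/5 ≈ 67.600000.


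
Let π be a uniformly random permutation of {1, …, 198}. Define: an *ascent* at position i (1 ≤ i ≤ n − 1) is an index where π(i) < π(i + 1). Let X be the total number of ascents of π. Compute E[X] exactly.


Write X = Σ X_I over i = 1, …, 197, with X_I the indicator of one ascent.
There are 197 indicators.
For each fixed i, the pair (π(i), π(i+1)) is a uniformly random ordered pair of distinct values from {1, …, 198}; by symmetry P[π(i) < π(i+1)] = 1/2.
By linearity: E[X] = 197 · (1/2) = (198 − 1) · (1/2) = 197/2 ≈ 98.5000.

E[X] = 197/2 = 98.5000.


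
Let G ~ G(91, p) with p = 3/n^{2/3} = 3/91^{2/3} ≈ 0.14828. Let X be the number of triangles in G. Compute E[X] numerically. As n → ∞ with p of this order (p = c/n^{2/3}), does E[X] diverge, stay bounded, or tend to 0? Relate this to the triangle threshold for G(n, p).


Number of potential triangles: C(91, 3) = 121485.
Each occurs with probability p³ ≈ (0.14828)³ ≈ 3.2604758e-03.
By linearity: E[X] = C(91, 3)·p³ ≈ 121485 · 3.2604758e-03 ≈ 396.09890.
Since α = 2/3 < 1, p = c/n^{2/3} ≫ 1/n is above the triangle threshold p ~ 1/n. Asymptotically E[X] ~ (c³/6)·n^{3(1−α)} = (3³/6)·n^{1} → ∞; triangles are abundant w.h.p.

E[X] ≈ 396.09890; in regime p = Θ(1/n^{2/3}) E[X] diverges (above the triangle threshold p ~ 1/n).


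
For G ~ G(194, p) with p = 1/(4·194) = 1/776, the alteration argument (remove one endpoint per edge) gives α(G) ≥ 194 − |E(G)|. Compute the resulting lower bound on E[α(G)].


E[|E(G)|] = C(194, 2)·p = 18721 · (1/776) = 193/8.
E[α(G)] ≥ n − E[|E(G)|] = 194 − 193/8 = 1359/8.
Numerically: ≈ 169.8750.
(This is only a lower bound; the true E[α(G)] may be larger.)

E[α(G)] ≥ 1359/8 ≈ 169.8750.


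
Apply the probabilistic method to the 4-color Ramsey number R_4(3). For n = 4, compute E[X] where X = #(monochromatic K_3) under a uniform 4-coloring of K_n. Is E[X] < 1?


E[X] = C(4, 3) · 4^{1 − 3} = 4 · 4^{−2} = 4/16.
As a reduced fraction: E[X] = 1/4 ≈ 0.25000.
Is E[X] < 1? YES.
Since E[X] < 1, there exists a 4-coloring of K_{4} with no monochromatic K_3; hence R_4(3) > 4.

E[X] = 1/4 ≈ 0.25000; E[X] < 1, so R_4(3) > 4.


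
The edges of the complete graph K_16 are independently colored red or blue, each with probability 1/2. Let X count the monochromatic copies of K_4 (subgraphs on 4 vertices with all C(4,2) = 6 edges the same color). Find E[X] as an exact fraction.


Let X = Σ_S X_S over the C(16, 4) = 1820 subsets S of size 4, where X_S = 1 if the K_4 on S is monochromatic.
For a fixed S, the K_4 on S has C(4, 2) = 6 edges. P[all 6 edges red] = (1/2)^6, and likewise for blue, so P[monochromatic] = 2·(1/2)^6 = 2^{1 − 6} = 1/32.
By linearity of expectation: E[X] = C(16, 4) · 2^{1 − 6} = 1820 · 1/32 = 455/8.
Numerically: E[X] ≈ 56.87500.

E[X] = C(16,4)·2^(1−C(4,2)) = 455/8 ≈ 56.87500.


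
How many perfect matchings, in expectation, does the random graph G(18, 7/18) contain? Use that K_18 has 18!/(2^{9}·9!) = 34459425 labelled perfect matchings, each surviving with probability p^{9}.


K_18 has 18!/(2^{9}·9!) = 34459425 labelled perfect matchings.
For each such perfect matching H, let X_H = 1 if all 9 edges of H are present in G. Then P[X_H = 1] = p^{9} = (7/18)^{9} = 40353607/198359290368.
By linearity of expectation: E[X] = Σ_H E[X_H] = 34459425 · p^{9} = 34459425 · 40353607/198359290368 = 17167433257975/2448880128.
Numerically: E[X] ≈ 7010.32.

E[X] = 34459425 · (7/18)^{9} = 17167433257975/2448880128 ≈ 7010.32.


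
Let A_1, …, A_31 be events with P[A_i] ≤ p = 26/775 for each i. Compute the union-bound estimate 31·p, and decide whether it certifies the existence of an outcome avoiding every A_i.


Union bound: P[∪_{i=1}^{31} A_i] ≤ Σ_i P[A_i] ≤ 31·p = 31·(26/775) = 26/25.
Numerically: 26/25 ≈ 1.0400.
Is 26/25 < 1? NO.
Since the bound 26/25 is ≥ 1, the union bound is uninformative here; it does NOT by itself certify existence.

31·p = 26/25 ≈ 1.0400; existence NOT certified by the union bound.


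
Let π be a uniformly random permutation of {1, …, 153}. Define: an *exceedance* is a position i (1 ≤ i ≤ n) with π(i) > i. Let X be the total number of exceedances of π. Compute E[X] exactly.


Write X = Σ_{i=1}^{153} X_i, where X_i = 1_{π(i) > i}.
For each fixed i, π(i) is uniform over {1, …, 153} (marginal of a uniform permutation), so P[π(i) > i] = (n − i)/n. Summing: Σ_{i=1}^{153} (n − i)/n = (0 + 1 + … + 152)/153 = 153(153 − 1)/(2·153) = (153 − 1)/2.
Hence E[X] = Σ_{i=1}^{153} (153 − i)/153 = 76 ≈ 76.0000.

E[X] = 76 = 76.0000.


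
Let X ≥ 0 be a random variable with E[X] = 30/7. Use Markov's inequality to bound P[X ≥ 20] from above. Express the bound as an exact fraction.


μ = E[X] = 30/7, a = 20.
Markov: P[X ≥ 20] ≤ μ/a = (30/7)/20 = 3/14.
Numerically: ≈ 0.21429.
(Since a = 20 > μ = 4.28571, the bound 3/14 is < 1 and informative.)

P[X ≥ 20] ≤ 3/14 ≈ 0.21429.


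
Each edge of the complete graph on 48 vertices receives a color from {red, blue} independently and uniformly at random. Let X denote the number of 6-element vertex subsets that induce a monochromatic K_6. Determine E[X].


Let X = Σ_S X_S over the C(48, 6) = 12271512 subsets S of size 6, where X_S = 1 if the K_6 on S is monochromatic.
For a fixed S, the K_6 on S has C(6, 2) = 15 edges. P[all 15 edges red] = (1/2)^15, and likewise for blue, so P[monochromatic] = 2·(1/2)^15 = 2^{1 − 15} = 1/16384.
By linearity: E[X] = C(48, 6) · 2^{1 − 15} = 12271512 · 1/16384 = 1533939/2048.
Numerically: E[X] ≈ 748.99365.

E[X] = C(48,6)·2^(1−C(6,2)) = 1533939/2048 ≈ 748.99365.


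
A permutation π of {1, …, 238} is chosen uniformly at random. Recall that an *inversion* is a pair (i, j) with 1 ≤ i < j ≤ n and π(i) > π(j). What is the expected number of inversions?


Write X = Σ X_I over the C(238, 2) = 28203 pairs i < j, with X_I the indicator of one inversion.
There are 28203 indicators.
For each fixed pair i < j, the values π(i) and π(j) are two distinct elements of {1, …, 238} in uniformly random order; by symmetry P[π(i) > π(j)] = 1/2.
By linearity: E[X] = 28203 · (1/2) = C(238, 2) · (1/2) = 28203/2 = 28203/2 ≈ 14101.50000.

E[X] = 28203/2 = 14101.50000.


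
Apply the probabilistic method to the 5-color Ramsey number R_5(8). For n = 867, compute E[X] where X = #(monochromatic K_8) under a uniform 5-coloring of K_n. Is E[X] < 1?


E[X] = C(867, 8) · 5^{1 − 28} = 7665949963452117060 · 5^{−27} = 7665949963452117060/7450580596923828125.
As a reduced fraction: E[X] = 1533189992690423412/1490116119384765625 ≈ 1.029.
Is E[X] < 1? NO.
Since E[X] ≥ 1, the first-moment bound is inconclusive at n = 867; it does NOT by itself certify R_5(8) > 867.

E[X] = 1533189992690423412/1490116119384765625 ≈ 1.029; E[X] ≥ 1; first-moment method inconclusive here.


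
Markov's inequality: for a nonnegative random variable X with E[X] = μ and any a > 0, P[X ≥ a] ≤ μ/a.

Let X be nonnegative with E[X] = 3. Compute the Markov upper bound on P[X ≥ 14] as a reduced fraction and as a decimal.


μ = E[X] = 3, a = 14.
Markov: P[X ≥ 14] ≤ μ/a = (3)/14 = 3/14.
Numerically: ≈ 0.21429.
(Since a = 14 > μ = 3.00000, the bound 3/14 is < 1 and informative.)

P[X ≥ 14] ≤ 3/14 ≈ 0.21429.


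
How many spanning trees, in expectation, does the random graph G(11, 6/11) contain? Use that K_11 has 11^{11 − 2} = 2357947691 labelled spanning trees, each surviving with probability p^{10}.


K_11 has 11^{11 − 2} = 2357947691 labelled spanning trees.
For each such spanning tree H, let X_H = 1 if all 10 edges of H are present in G. Then P[X_H = 1] = p^{10} = (6/11)^{10} = 60466176/25937424601.
Summing the indicators: E[X] = Σ_H E[X_H] = 2357947691 · p^{10} = 2357947691 · 60466176/25937424601 = 60466176/11.
Numerically: E[X] ≈ 5.497e+06.

E[X] = 2357947691 · (6/11)^{10} = 60466176/11 ≈ 5.497e+06.


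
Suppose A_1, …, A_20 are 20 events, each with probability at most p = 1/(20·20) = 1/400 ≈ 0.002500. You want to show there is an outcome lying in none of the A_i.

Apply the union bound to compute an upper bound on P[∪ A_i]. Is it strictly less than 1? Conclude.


Union bound: P[∪_{i=1}^{20} A_i] ≤ Σ_i P[A_i] ≤ 20·p = 20·(1/400) = 1/20.
Numerically: 1/20 ≈ 0.050000.
Is 1/20 < 1? YES.
Since P[∪ A_i] ≤ 1/20 < 1, the complement has P[∩ A_i^c] ≥ 1 − 1/20 = 19/20 > 0, so some outcome avoids every A_i.

20·p = 1/20 ≈ 0.050000; existence CERTIFIED by the union bound.


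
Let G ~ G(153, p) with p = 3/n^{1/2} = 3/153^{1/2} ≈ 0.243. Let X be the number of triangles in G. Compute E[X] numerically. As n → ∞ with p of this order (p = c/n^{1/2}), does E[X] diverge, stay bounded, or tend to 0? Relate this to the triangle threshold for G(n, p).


Number of potential triangles: C(153, 3) = 585276.
Each occurs with probability p³ ≈ (0.243)³ ≈ 1.42668e-02.
By linearity: E[X] = C(153, 3)·p³ ≈ 585276 · 1.42668e-02 ≈ 8350.016.
Since α = 1/2 < 1, p = c/n^{1/2} ≫ 1/n is above the triangle threshold p ~ 1/n. Asymptotically E[X] ~ (c³/6)·n^{3(1−α)} = (3³/6)·n^{1.5} → ∞; triangles are abundant w.h.p.

E[X] ≈ 8350.016; in regime p = Θ(1/n^{1/2}) E[X] diverges (above the triangle threshold p ~ 1/n).


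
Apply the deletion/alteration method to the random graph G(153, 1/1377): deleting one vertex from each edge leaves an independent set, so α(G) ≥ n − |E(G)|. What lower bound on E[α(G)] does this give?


E[|E(G)|] = C(153, 2)·p = 11628 · (1/1377) = 76/9.
E[α(G)] ≥ n − E[|E(G)|] = 153 − 76/9 = 1301/9.
Numerically: ≈ 144.555556.
(This is only a lower bound; the true E[α(G)] may be larger.)

E[α(G)] ≥ 1301/9 ≈ 144.555556.


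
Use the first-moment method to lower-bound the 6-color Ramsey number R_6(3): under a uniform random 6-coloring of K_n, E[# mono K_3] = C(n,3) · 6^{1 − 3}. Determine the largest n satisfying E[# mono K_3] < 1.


We need C(n, 3) · 6^{1 − 3} < 1, i.e. C(n, 3) < 6^{3 − 1} = 36.
Check values of n near the boundary:
  n = 6: C(6, 3) = 20; 20 < 36? YES
  n = 7: C(7, 3) = 35; 35 < 36? YES
  n = 8: C(8, 3) = 56; 56 < 36? NO
The largest n with C(n, 3) < 36 is n = 7 (where E[X] = 35/36 ≈ 0.9722222). Hence R_6(3) > 7, i.e. R_6(3) ≥ 8.

Largest n = 7; hence R_6(3) > 7.


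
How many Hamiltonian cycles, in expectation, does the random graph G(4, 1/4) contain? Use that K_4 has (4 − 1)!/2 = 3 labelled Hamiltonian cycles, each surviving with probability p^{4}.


K_4 has (4 − 1)!/2 = 3 labelled Hamiltonian cycles.
For each such Hamiltonian cycle H, let X_H = 1 if all 4 edges of H are present in G. Then P[X_H = 1] = p^{4} = (1/4)^{4} = 1/256.
By linearity of expectation: E[X] = Σ_H E[X_H] = 3 · p^{4} = 3 · 1/256 = 3/256.
Numerically: E[X] ≈ 0.0117188.

E[X] = 3 · (1/4)^{4} = 3/256 ≈ 0.0117188.


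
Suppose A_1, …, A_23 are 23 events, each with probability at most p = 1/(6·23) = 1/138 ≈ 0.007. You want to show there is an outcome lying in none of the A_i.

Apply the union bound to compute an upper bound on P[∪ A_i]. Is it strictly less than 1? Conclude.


Union bound: P[∪_{i=1}^{23} A_i] ≤ Σ_i P[A_i] ≤ 23·p = 23·(1/138) = 1/6.
Numerically: 1/6 ≈ 0.167.
Is 1/6 < 1? YES.
Since P[∪ A_i] ≤ 1/6 < 1, the complement has P[∩ A_i^c] ≥ 1 − 1/6 = 5/6 > 0, so some outcome avoids every A_i.

23·p = 1/6 ≈ 0.167; existence CERTIFIED by the union bound.


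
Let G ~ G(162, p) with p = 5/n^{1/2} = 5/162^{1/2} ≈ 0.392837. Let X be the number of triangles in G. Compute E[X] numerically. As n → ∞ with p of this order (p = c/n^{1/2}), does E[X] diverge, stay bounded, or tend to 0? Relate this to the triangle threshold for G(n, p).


Number of potential triangles: C(162, 3) = 695520.
Each occurs with probability p³ ≈ (0.392837)³ ≈ 6.06230094e-02.
By linearity: E[X] = C(162, 3)·p³ ≈ 695520 · 6.06230094e-02 ≈ 42164.515471.
Since α = 1/2 < 1, p = c/n^{1/2} ≫ 1/n is above the triangle threshold p ~ 1/n. Asymptotically E[X] ~ (c³/6)·n^{3(1−α)} = (5³/6)·n^{1.5} → ∞; triangles are abundant w.h.p.

E[X] ≈ 42164.515471; in regime p = Θ(1/n^{1/2}) E[X] diverges (above the triangle threshold p ~ 1/n).


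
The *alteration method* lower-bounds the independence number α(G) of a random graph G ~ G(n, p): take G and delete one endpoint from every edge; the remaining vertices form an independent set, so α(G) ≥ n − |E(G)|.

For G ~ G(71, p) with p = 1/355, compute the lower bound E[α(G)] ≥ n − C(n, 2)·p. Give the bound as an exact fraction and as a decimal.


E[|E(G)|] = C(71, 2)·p = 2485 · (1/355) = 7.
E[α(G)] ≥ n − E[|E(G)|] = 71 − 7 = 64.
Numerically: ≈ 64.000000.
(This is only a lower bound; the true E[α(G)] may be larger.)

E[α(G)] ≥ 64 ≈ 64.000000.


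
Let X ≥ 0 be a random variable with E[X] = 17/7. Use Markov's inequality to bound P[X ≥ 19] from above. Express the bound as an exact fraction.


μ = E[X] = 17/7, a = 19.
Markov: P[X ≥ 19] ≤ μ/a = (17/7)/19 = 17/133.
Numerically: ≈ 0.127820.
(Since a = 19 > μ = 2.428571, the bound 17/133 is < 1 and informative.)

P[X ≥ 19] ≤ 17/133 ≈ 0.127820.


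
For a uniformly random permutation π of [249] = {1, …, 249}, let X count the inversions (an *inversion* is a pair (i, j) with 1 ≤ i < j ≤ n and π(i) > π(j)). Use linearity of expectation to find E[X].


Write X = Σ X_I over the C(249, 2) = 30876 pairs i < j, with X_I the indicator of one inversion.
There are 30876 indicators.
For each fixed pair i < j, the values π(i) and π(j) are two distinct elements of {1, …, 249} in uniformly random order; by symmetry P[π(i) > π(j)] = 1/2.
By linearity: E[X] = 30876 · (1/2) = C(249, 2) · (1/2) = 30876/2 = 15438 ≈ 15438.000.

E[X] = 15438 = 15438.000.


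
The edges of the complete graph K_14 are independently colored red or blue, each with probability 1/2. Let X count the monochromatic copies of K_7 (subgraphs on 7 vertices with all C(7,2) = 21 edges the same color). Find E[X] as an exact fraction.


Let X = Σ_S X_S over the C(14, 7) = 3432 subsets S of size 7, where X_S = 1 if the K_7 on S is monochromatic.
For a fixed S, the K_7 on S has C(7, 2) = 21 edges. P[all 21 edges red] = (1/2)^21, and likewise for blue, so P[monochromatic] = 2·(1/2)^21 = 2^{1 − 21} = 1/1048576.
By linearity: E[X] = C(14, 7) · 2^{1 − 21} = 3432 · 1/1048576 = 429/131072.
Numerically: E[X] ≈ 0.0033.

E[X] = C(14,7)·2^(1−C(7,2)) = 429/131072 ≈ 0.0033.
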